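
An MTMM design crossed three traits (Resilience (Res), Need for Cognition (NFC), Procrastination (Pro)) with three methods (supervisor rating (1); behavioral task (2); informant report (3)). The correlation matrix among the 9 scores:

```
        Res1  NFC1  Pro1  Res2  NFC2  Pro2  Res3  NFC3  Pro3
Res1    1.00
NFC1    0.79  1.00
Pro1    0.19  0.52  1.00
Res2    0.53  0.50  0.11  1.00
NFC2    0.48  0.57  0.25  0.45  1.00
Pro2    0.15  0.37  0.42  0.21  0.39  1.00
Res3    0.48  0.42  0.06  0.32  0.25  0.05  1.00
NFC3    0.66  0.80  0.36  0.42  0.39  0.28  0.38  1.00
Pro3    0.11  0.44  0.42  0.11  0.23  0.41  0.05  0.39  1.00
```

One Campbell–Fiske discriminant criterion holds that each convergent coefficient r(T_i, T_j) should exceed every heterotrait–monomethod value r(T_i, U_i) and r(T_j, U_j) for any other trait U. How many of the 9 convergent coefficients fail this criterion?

7

Each convergent coefficient versus the relevant comparison correlations:
Res (methods 1·2): 0.53 vs {0.79, 0.45, 0.19, 0.21} → fail.
Res (methods 1·3): 0.48 vs {0.79, 0.38, 0.19, 0.05} → fail.
Res (methods 2·3): 0.32 vs {0.45, 0.38, 0.21, 0.05} → fail.
NFC (methods 1·2): 0.57 vs {0.79, 0.45, 0.52, 0.39} → fail.
NFC (methods 1·3): 0.80 vs {0.79, 0.38, 0.52, 0.39} → pass.
NFC (methods 2·3): 0.39 vs {0.45, 0.38, 0.39, 0.39} → fail.
Pro (methods 1·2): 0.42 vs {0.19, 0.21, 0.52, 0.39} → fail.
Pro (methods 1·3): 0.42 vs {0.19, 0.05, 0.52, 0.39} → fail.
Pro (methods 2·3): 0.41 vs {0.21, 0.05, 0.39, 0.39} → pass.
7 of 9 fail.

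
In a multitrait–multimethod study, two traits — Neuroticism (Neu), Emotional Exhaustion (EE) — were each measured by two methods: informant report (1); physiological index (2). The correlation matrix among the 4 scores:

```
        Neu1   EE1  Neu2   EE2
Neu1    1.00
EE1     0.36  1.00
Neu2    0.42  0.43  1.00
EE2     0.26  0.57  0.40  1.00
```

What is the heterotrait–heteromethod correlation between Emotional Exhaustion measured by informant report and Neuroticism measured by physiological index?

0.43

Different traits and methods: r(EE1, Neu2) = 0.43.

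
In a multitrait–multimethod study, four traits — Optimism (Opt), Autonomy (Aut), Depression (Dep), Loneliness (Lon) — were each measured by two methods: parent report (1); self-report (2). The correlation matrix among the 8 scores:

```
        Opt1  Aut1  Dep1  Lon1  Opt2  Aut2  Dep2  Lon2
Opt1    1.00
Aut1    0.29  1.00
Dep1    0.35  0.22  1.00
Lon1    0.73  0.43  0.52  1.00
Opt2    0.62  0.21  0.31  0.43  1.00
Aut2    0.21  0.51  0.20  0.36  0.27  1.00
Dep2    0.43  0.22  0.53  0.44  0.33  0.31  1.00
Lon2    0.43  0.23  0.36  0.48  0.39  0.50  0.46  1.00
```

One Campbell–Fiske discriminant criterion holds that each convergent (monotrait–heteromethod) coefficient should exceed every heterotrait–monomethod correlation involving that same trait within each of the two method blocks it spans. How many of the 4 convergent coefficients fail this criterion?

Each convergent coefficient versus the relevant comparison correlations:
Opt (methods 1·2): 0.62 vs {0.29, 0.27, 0.35, 0.33, 0.73, 0.39} → fail.
Aut (methods 1·2): 0.51 vs {0.29, 0.27, 0.22, 0.31, 0.43, 0.50} → pass.
Dep (methods 1·2): 0.53 vs {0.35, 0.33, 0.22, 0.31, 0.52, 0.46} → pass.
Lon (methods 1·2): 0.48 vs {0.73, 0.39, 0.43, 0.50, 0.52, 0.46} → fail.
2 of 4 fail.

2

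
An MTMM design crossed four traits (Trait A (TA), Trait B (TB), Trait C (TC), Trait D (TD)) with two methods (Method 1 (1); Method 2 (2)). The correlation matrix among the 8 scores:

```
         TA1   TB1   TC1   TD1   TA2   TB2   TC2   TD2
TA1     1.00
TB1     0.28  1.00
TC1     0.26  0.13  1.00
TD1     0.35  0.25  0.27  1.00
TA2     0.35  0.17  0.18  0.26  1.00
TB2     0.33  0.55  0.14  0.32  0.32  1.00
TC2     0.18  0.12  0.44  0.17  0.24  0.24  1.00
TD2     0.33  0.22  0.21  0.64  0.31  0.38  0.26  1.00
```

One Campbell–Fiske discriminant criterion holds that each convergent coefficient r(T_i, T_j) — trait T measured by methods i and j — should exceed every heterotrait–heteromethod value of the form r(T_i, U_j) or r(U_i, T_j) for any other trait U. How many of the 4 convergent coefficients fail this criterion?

Checking each validity diagonal entry against its comparison values:
TA (methods 1·2): 0.35 vs {0.33, 0.17, 0.18, 0.18, 0.33, 0.26} → pass.
TB (methods 1·2): 0.55 vs {0.17, 0.33, 0.12, 0.14, 0.22, 0.32} → pass.
TC (methods 1·2): 0.44 vs {0.18, 0.18, 0.14, 0.12, 0.21, 0.17} → pass.
TD (methods 1·2): 0.64 vs {0.26, 0.33, 0.32, 0.22, 0.17, 0.21} → pass.
0 of 4 fail.

0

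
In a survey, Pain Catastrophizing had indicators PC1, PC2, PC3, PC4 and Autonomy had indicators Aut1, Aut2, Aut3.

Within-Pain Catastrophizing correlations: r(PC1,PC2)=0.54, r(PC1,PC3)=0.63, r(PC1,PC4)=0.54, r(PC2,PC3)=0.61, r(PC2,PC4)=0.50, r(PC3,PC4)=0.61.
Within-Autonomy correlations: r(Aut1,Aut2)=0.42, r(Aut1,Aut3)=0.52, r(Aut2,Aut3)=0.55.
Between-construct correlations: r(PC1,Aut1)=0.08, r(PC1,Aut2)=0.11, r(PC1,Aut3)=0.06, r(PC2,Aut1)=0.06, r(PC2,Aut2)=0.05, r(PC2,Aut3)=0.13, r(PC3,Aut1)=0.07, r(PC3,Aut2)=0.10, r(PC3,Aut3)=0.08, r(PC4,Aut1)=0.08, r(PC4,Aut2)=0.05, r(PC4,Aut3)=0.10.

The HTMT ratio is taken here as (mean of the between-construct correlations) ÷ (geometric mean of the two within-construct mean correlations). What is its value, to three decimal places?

Mean between = 0.97/12 = 0.0808.
Mean within-PC = 3.43/6 = 0.5717; mean within-Aut = 1.49/3 = 0.4967.
Geometric mean = √(0.5717 × 0.4967) = 0.5329.
HTMT = 0.0808 / 0.5329 = 0.152.

0.152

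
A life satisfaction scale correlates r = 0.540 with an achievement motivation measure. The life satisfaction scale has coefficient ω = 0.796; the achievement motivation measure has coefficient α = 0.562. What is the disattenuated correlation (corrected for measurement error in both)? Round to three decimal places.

0.807

r_true = r_obs / √(r_xx · r_yy) = 0.540 / √(0.796 × 0.562) = 0.540 / √0.447352 = 0.540 / 0.6688 ≈ 0.807.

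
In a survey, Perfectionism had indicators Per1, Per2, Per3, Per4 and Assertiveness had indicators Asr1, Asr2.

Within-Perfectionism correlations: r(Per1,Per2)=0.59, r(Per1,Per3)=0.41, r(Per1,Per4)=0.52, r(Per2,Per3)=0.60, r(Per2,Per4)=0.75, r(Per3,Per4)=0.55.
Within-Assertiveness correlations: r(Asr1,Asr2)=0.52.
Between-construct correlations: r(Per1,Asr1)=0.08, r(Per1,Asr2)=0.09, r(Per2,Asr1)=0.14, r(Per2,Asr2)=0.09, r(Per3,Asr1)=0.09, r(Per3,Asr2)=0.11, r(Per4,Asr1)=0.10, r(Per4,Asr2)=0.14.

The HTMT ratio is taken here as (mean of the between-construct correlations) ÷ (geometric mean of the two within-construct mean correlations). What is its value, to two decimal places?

Between-construct mean = 0.84/8 = 0.1050.
Mean within-Per = 3.42/6 = 0.5700; mean within-Asr = 0.52/1 = 0.5200.
Geometric mean = √(0.5700 × 0.5200) = 0.5444.
HTMT = 0.1050 / 0.5444 = 0.19.

0.19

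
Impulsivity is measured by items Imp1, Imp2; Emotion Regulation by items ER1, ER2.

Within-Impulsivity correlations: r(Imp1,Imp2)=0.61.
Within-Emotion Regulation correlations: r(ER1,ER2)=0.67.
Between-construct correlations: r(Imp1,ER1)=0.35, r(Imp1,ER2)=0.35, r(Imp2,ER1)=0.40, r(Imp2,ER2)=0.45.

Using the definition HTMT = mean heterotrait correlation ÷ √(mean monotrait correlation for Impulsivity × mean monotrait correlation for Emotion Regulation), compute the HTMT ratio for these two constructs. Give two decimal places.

Mean heterotrait r = 1.55/4 = 0.3875.
Mean within-Imp = 0.61/1 = 0.6100; mean within-ER = 0.67/1 = 0.6700.
Geometric mean = √(0.6100 × 0.6700) = 0.6393.
HTMT = 0.3875 / 0.6393 = 0.61.

0.61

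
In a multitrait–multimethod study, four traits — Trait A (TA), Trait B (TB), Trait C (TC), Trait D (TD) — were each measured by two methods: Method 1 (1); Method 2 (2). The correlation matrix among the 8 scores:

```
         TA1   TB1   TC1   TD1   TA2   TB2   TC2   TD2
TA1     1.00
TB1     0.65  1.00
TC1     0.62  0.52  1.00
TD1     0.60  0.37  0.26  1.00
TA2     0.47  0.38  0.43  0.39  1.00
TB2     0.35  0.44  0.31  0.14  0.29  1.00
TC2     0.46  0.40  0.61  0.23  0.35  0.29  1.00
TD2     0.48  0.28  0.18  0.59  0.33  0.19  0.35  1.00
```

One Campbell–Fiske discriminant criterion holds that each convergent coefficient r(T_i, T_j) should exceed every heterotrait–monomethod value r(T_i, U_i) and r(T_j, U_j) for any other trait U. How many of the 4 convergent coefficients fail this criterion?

4

Each convergent coefficient versus the relevant comparison correlations:
TA (methods 1·2): 0.47 vs {0.65, 0.29, 0.62, 0.35, 0.60, 0.33} → fail.
TB (methods 1·2): 0.44 vs {0.65, 0.29, 0.52, 0.29, 0.37, 0.19} → fail.
TC (methods 1·2): 0.61 vs {0.62, 0.35, 0.52, 0.29, 0.26, 0.35} → fail.
TD (methods 1·2): 0.59 vs {0.60, 0.33, 0.37, 0.19, 0.26, 0.35} → fail.
4 of 4 fail.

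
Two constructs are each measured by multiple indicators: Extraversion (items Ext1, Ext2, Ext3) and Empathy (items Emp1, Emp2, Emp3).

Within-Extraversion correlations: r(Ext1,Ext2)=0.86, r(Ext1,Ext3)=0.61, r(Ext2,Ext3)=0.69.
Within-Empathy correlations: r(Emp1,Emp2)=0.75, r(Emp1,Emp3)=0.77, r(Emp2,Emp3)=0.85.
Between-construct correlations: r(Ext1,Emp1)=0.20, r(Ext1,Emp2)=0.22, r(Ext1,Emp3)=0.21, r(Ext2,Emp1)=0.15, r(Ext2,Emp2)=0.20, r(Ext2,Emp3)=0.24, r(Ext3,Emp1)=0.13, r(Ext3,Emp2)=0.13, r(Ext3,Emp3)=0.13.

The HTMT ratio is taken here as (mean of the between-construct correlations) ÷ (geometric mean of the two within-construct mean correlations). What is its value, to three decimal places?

0.237

Mean heterotrait r = 1.61/9 = 0.1789.
Mean within-Ext = 2.16/3 = 0.7200; mean within-Emp = 2.37/3 = 0.7900.
Geometric mean = √(0.7200 × 0.7900) = 0.7542.
HTMT = 0.1789 / 0.7542 = 0.237.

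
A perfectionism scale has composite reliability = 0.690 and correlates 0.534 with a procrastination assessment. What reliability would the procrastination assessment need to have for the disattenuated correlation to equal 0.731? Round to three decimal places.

0.773

r_true = r_obs / √(r_xx · r_yy) ⇒ 0.731 = 0.534 / √(0.690 · r_yy).
√(0.690 · r_yy) = 0.534 / 0.731 = 0.7305; 0.690 · r_yy = 0.5336; r_yy = 0.5336 / 0.690 ≈ 0.773.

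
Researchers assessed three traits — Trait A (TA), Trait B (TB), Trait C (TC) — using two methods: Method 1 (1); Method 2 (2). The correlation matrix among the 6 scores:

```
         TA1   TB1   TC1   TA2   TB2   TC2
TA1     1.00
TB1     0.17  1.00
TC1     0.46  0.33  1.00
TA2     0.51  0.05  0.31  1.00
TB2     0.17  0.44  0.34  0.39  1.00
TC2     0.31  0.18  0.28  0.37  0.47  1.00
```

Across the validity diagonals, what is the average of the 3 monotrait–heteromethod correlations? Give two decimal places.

0.41

Convergent values: 0.51, 0.44, 0.28; mean = 1.23/3 = 0.41.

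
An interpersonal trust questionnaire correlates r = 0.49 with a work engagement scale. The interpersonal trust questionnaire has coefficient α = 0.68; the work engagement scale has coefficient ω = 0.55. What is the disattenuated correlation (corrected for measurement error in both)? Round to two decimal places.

0.80

r_true = r_obs / √(r_xx · r_yy) = 0.49 / √(0.68 × 0.55) = 0.49 / √0.3740 = 0.49 / 0.6116 ≈ 0.80.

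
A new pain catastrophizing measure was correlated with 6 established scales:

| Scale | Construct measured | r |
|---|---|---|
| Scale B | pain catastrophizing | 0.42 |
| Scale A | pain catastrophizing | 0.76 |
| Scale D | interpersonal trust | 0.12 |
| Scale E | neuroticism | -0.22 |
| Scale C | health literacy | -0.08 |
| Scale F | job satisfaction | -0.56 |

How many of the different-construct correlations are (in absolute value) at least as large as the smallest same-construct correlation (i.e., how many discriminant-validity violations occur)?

Convergent (same construct = pain catastrophizing): Scale B, Scale A.
Smallest convergent = 0.42. Discriminant |r|: 0.12, 0.22, 0.08, 0.56; count ≥ 0.42 → 1.

1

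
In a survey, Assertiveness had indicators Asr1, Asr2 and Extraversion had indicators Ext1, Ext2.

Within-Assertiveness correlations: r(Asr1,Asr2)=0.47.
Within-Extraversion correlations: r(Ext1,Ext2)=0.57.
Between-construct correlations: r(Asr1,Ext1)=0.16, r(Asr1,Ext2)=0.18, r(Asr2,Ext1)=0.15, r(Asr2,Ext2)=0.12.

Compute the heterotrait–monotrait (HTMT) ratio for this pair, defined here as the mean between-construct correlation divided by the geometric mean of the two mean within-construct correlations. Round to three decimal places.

Mean heterotrait r = 0.61/4 = 0.1525.
Mean within-Asr = 0.47/1 = 0.4700; mean within-Ext = 0.57/1 = 0.5700.
Geometric mean = √(0.4700 × 0.5700) = 0.5176.
HTMT = 0.1525 / 0.5176 = 0.295.

0.295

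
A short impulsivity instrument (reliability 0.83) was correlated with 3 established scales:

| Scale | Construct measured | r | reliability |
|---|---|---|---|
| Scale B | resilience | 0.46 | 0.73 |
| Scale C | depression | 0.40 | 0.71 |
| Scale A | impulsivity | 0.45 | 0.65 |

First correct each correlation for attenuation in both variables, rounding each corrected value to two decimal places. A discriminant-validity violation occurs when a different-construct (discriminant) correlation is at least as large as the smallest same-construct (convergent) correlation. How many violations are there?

0

Disattenuated r (r / √(r_scale · r_new)):
  Scale B (disc): 0.46 / √(0.73·0.83) = 0.59
  Scale C (disc): 0.40 / √(0.71·0.83) = 0.52
  Scale A (conv): 0.45 / √(0.65·0.83) = 0.61
Smallest convergent = 0.61. Discriminant values: 0.59, 0.52; count ≥ 0.61 → 0.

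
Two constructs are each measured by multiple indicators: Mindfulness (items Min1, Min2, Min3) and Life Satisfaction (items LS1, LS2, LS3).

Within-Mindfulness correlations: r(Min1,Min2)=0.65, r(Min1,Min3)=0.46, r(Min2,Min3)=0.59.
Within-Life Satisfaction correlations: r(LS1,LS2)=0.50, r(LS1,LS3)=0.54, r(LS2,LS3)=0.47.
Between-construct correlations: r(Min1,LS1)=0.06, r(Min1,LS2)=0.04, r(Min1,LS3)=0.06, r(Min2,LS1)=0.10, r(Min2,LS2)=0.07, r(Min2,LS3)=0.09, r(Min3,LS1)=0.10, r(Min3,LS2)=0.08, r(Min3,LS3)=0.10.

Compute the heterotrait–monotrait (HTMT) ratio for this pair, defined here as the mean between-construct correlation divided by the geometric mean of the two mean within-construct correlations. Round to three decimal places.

Mean heterotrait r = 0.70/9 = 0.0778.
Mean within-Min = 1.70/3 = 0.5667; mean within-LS = 1.51/3 = 0.5033.
Geometric mean = √(0.5667 × 0.5033) = 0.5341.
HTMT = 0.0778 / 0.5341 = 0.146.

0.146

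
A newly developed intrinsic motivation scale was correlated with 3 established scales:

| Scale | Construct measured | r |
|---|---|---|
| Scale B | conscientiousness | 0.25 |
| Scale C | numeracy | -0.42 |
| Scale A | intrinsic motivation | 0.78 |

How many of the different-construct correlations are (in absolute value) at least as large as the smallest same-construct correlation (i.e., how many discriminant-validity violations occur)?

Convergent (same construct = intrinsic motivation): Scale A.
Smallest convergent = 0.78. Discriminant |r|: 0.25, 0.42; count ≥ 0.78 → 0.

0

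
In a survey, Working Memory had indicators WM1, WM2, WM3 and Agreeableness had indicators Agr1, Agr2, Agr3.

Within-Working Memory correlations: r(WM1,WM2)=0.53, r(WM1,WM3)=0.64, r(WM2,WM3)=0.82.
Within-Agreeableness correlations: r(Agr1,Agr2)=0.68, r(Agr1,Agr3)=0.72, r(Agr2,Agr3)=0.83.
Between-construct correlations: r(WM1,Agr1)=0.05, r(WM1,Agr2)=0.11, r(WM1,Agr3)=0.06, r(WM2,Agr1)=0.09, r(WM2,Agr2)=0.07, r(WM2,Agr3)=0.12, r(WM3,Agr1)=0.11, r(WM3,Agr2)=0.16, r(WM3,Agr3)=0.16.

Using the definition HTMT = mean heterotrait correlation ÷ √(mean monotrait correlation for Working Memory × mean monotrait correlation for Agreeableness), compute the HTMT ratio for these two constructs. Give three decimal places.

0.147

Mean between = 0.93/9 = 0.1033.
Mean within-WM = 1.99/3 = 0.6633; mean within-Agr = 2.23/3 = 0.7433.
Geometric mean = √(0.6633 × 0.7433) = 0.7022.
HTMT = 0.1033 / 0.7022 = 0.147.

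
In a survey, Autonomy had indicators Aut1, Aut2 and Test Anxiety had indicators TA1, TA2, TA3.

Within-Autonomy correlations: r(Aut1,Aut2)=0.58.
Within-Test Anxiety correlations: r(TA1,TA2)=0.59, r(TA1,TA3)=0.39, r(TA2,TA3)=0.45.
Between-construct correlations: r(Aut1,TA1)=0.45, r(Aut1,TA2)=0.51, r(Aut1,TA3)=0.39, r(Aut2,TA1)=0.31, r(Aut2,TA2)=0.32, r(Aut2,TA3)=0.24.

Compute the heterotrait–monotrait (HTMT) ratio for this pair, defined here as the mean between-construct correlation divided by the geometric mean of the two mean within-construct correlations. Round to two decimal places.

0.70

Between-construct mean = 2.22/6 = 0.3700.
Mean within-Aut = 0.58/1 = 0.5800; mean within-TA = 1.43/3 = 0.4767.
Geometric mean = √(0.5800 × 0.4767) = 0.5258.
HTMT = 0.3700 / 0.5258 = 0.70.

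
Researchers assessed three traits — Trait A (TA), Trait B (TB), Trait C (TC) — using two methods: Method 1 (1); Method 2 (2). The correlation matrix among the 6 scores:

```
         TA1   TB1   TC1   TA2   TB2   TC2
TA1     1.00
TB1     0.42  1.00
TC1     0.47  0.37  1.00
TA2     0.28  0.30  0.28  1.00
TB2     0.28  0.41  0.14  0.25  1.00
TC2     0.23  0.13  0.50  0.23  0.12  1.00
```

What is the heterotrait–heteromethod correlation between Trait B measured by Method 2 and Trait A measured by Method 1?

0.28

Different traits and methods: r(TB2, TA1) = 0.28.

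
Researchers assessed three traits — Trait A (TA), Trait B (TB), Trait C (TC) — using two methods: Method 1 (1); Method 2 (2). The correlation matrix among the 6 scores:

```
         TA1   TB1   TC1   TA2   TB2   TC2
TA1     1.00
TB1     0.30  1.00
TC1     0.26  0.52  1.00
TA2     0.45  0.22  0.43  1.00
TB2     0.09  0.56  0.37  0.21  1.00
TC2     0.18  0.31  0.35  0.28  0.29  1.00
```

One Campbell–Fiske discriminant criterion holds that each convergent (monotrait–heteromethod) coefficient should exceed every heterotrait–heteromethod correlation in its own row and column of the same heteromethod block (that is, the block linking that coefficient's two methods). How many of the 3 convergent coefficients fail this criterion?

1

Convergent coefficients and their comparison sets:
TA (methods 1·2): 0.45 vs {0.09, 0.22, 0.18, 0.43} → pass.
TB (methods 1·2): 0.56 vs {0.22, 0.09, 0.31, 0.37} → pass.
TC (methods 1·2): 0.35 vs {0.43, 0.18, 0.37, 0.31} → fail.
1 of 3 fail.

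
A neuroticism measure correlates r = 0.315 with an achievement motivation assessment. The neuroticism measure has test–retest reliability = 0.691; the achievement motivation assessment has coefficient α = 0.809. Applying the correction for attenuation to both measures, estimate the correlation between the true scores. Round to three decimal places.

0.421

r_true = r_obs / √(r_xx · r_yy) = 0.315 / √(0.691 × 0.809) = 0.315 / √0.559019 = 0.315 / 0.7477 ≈ 0.421.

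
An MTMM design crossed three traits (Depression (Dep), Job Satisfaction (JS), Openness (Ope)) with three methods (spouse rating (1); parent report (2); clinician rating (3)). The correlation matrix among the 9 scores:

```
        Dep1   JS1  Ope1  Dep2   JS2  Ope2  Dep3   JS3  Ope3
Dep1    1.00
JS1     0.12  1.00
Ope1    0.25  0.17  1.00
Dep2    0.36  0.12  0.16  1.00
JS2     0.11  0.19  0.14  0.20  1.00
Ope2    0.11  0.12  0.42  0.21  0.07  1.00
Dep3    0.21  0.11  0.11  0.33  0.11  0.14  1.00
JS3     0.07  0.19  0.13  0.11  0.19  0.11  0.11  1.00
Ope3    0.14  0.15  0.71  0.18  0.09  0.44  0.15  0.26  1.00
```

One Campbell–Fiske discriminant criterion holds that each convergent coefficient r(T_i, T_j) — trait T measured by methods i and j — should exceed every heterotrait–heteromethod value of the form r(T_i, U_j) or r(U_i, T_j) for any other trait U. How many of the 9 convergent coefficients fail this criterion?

0

Checking each validity diagonal entry against its comparison values:
Dep (methods 1·2): 0.36 vs {0.11, 0.12, 0.11, 0.16} → pass.
Dep (methods 1·3): 0.21 vs {0.07, 0.11, 0.14, 0.11} → pass.
Dep (methods 2·3): 0.33 vs {0.11, 0.11, 0.18, 0.14} → pass.
JS (methods 1·2): 0.19 vs {0.12, 0.11, 0.12, 0.14} → pass.
JS (methods 1·3): 0.19 vs {0.11, 0.07, 0.15, 0.13} → pass.
JS (methods 2·3): 0.19 vs {0.11, 0.11, 0.09, 0.11} → pass.
Ope (methods 1·2): 0.42 vs {0.16, 0.11, 0.14, 0.12} → pass.
Ope (methods 1·3): 0.71 vs {0.11, 0.14, 0.13, 0.15} → pass.
Ope (methods 2·3): 0.44 vs {0.14, 0.18, 0.11, 0.09} → pass.
0 of 9 fail.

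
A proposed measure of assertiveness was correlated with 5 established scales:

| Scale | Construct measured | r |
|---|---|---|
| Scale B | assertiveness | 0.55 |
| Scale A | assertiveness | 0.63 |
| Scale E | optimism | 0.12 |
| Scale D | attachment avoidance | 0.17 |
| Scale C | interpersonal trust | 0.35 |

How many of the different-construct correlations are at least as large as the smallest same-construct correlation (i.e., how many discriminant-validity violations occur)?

Convergent (same construct = assertiveness): Scale B, Scale A.
Smallest convergent = 0.55. Discriminant values: 0.12, 0.17, 0.35; count ≥ 0.55 → 0.

0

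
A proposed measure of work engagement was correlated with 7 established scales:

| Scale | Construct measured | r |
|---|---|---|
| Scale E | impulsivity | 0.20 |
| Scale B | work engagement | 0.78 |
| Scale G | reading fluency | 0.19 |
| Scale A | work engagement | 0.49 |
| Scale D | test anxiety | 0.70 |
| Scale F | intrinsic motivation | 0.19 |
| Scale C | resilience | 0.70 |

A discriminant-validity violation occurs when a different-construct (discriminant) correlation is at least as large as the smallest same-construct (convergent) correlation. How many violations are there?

Convergent (same construct = work engagement): Scale B, Scale A.
Smallest convergent = 0.49. Discriminant values: 0.20, 0.19, 0.70, 0.19, 0.70; count ≥ 0.49 → 2.

2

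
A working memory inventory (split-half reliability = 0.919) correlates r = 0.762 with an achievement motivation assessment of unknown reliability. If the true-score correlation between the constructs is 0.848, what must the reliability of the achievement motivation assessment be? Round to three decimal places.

0.879

r_true = r_obs / √(r_xx · r_yy) ⇒ 0.848 = 0.762 / √(0.919 · r_yy).
√(0.919 · r_yy) = 0.762 / 0.848 = 0.8986; 0.919 · r_yy = 0.8075; r_yy = 0.8075 / 0.919 ≈ 0.879.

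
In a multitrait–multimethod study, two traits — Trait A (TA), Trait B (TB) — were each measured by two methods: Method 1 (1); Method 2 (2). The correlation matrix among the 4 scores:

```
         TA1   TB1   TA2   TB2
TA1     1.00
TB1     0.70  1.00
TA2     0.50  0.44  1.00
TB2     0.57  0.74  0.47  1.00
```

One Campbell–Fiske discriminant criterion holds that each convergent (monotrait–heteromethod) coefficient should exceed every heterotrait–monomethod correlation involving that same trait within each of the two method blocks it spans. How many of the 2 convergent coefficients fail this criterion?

1

Convergent coefficients and their comparison sets:
TA (methods 1·2): 0.50 vs {0.70, 0.47} → fail.
TB (methods 1·2): 0.74 vs {0.70, 0.47} → pass.
1 of 2 fail.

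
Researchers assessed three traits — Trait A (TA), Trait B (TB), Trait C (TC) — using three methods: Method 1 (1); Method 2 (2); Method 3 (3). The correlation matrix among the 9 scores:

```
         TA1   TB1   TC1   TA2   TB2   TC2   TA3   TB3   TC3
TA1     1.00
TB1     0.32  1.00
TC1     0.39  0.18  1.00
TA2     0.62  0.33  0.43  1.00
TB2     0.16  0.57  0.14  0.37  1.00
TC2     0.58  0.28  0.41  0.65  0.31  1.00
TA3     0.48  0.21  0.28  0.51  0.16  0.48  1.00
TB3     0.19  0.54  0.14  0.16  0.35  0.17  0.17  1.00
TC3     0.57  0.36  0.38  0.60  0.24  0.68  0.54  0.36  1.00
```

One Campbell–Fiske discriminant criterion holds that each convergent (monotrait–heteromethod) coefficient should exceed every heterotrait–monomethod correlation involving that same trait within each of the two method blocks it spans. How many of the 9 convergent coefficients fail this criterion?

Convergent coefficients and their comparison sets:
TA (methods 1·2): 0.62 vs {0.32, 0.37, 0.39, 0.65} → fail.
TA (methods 1·3): 0.48 vs {0.32, 0.17, 0.39, 0.54} → fail.
TA (methods 2·3): 0.51 vs {0.37, 0.17, 0.65, 0.54} → fail.
TB (methods 1·2): 0.57 vs {0.32, 0.37, 0.18, 0.31} → pass.
TB (methods 1·3): 0.54 vs {0.32, 0.17, 0.18, 0.36} → pass.
TB (methods 2·3): 0.35 vs {0.37, 0.17, 0.31, 0.36} → fail.
TC (methods 1·2): 0.41 vs {0.39, 0.65, 0.18, 0.31} → fail.
TC (methods 1·3): 0.38 vs {0.39, 0.54, 0.18, 0.36} → fail.
TC (methods 2·3): 0.68 vs {0.65, 0.54, 0.31, 0.36} → pass.
6 of 9 fail.

6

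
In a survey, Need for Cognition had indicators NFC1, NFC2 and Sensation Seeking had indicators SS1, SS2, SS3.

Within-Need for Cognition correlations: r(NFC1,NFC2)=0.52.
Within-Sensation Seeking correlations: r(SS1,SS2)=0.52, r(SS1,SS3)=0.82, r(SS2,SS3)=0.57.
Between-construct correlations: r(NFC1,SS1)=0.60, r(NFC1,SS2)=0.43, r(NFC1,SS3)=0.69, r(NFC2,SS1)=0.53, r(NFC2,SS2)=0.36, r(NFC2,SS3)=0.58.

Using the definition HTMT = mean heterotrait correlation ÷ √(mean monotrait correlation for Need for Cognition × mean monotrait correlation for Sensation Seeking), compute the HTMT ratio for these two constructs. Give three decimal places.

Between-construct mean = 3.19/6 = 0.5317.
Mean within-NFC = 0.52/1 = 0.5200; mean within-SS = 1.91/3 = 0.6367.
Geometric mean = √(0.5200 × 0.6367) = 0.5754.
HTMT = 0.5317 / 0.5754 = 0.924.

0.924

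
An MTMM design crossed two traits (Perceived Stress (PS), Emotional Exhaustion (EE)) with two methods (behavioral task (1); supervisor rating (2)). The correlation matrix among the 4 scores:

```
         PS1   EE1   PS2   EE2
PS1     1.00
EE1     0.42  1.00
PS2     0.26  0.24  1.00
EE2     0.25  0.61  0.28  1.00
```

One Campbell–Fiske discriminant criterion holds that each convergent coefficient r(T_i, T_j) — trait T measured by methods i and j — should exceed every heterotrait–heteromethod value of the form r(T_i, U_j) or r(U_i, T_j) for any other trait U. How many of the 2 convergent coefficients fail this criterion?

Checking each validity diagonal entry against its comparison values:
PS (methods 1·2): 0.26 vs {0.25, 0.24} → pass.
EE (methods 1·2): 0.61 vs {0.24, 0.25} → pass.
0 of 2 fail.

0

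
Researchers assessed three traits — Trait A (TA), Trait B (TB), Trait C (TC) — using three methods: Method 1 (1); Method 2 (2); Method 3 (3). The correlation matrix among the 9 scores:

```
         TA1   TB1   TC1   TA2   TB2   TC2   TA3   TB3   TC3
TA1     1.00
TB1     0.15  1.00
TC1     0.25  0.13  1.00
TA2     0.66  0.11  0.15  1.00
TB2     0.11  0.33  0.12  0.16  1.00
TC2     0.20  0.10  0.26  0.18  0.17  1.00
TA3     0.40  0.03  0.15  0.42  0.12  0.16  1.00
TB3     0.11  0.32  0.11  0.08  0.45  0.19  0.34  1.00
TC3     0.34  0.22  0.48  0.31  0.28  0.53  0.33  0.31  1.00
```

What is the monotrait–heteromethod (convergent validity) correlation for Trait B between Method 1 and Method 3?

Same trait (TB), different methods: r(TB1, TB3) = 0.32.

0.32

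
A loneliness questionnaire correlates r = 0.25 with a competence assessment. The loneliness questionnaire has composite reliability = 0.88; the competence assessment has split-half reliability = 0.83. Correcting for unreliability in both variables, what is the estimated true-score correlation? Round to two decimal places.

r_true = r_obs / √(r_xx · r_yy) = 0.25 / √(0.88 × 0.83) = 0.25 / √0.7304 = 0.25 / 0.8546 ≈ 0.29.

0.29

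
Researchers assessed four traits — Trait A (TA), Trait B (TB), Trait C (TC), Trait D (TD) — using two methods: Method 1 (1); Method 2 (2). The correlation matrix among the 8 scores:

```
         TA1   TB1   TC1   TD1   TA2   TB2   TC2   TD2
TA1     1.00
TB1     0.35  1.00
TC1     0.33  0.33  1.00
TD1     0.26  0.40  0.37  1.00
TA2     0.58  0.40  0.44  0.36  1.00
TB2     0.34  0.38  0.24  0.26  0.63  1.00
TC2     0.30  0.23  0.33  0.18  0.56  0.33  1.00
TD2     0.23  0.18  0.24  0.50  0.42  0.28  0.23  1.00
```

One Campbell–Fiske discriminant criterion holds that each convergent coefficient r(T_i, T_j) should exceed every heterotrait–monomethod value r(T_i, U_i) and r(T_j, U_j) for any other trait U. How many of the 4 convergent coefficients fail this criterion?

3

Convergent coefficients and their comparison sets:
TA (methods 1·2): 0.58 vs {0.35, 0.63, 0.33, 0.56, 0.26, 0.42} → fail.
TB (methods 1·2): 0.38 vs {0.35, 0.63, 0.33, 0.33, 0.40, 0.28} → fail.
TC (methods 1·2): 0.33 vs {0.33, 0.56, 0.33, 0.33, 0.37, 0.23} → fail.
TD (methods 1·2): 0.50 vs {0.26, 0.42, 0.40, 0.28, 0.37, 0.23} → pass.
3 of 4 fail.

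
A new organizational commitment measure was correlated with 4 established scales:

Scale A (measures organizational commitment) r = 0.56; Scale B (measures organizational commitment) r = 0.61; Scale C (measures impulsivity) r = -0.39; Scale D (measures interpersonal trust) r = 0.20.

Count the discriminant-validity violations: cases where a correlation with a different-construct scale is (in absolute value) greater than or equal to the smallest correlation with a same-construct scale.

0

Convergent (same construct = organizational commitment): Scale A, Scale B.
Smallest convergent = 0.56. Discriminant |r|: 0.39, 0.20; count ≥ 0.56 → 0.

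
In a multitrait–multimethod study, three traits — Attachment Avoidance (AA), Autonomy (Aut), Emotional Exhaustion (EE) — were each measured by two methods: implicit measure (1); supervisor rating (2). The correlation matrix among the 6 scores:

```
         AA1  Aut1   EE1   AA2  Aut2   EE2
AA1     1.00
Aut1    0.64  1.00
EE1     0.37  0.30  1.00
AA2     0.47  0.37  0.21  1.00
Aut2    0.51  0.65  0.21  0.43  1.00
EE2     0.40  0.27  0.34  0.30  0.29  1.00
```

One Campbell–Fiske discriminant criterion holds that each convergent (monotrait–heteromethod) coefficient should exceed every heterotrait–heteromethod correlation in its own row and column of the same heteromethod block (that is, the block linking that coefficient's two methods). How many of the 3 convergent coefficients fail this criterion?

2

Checking each validity diagonal entry against its comparison values:
AA (methods 1·2): 0.47 vs {0.51, 0.37, 0.40, 0.21} → fail.
Aut (methods 1·2): 0.65 vs {0.37, 0.51, 0.27, 0.21} → pass.
EE (methods 1·2): 0.34 vs {0.21, 0.40, 0.21, 0.27} → fail.
2 of 3 fail.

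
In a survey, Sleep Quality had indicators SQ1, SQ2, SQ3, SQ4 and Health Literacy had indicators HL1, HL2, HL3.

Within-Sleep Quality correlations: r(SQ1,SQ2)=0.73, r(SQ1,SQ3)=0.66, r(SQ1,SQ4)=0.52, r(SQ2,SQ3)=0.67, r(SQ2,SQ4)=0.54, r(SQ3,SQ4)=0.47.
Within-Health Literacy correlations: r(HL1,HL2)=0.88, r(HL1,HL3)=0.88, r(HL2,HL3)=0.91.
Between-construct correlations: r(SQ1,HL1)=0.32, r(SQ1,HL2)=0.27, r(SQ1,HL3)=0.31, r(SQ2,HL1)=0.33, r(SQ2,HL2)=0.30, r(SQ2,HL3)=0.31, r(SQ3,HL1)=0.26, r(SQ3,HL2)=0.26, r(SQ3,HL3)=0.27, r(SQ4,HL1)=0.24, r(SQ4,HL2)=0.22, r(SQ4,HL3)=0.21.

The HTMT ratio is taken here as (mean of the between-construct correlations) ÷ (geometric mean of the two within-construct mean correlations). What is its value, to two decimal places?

Mean between = 3.30/12 = 0.2750.
Mean within-SQ = 3.59/6 = 0.5983; mean within-HL = 2.67/3 = 0.8900.
Geometric mean = √(0.5983 × 0.8900) = 0.7297.
HTMT = 0.2750 / 0.7297 = 0.38.

0.38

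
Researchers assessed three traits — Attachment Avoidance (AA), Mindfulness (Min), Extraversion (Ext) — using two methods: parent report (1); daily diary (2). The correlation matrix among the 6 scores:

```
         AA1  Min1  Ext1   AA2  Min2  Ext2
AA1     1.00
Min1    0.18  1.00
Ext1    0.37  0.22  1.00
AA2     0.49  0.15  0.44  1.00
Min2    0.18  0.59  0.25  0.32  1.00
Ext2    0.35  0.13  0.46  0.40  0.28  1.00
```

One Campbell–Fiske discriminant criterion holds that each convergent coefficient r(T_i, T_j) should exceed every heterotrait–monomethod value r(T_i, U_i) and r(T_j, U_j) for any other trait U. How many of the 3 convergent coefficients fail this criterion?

0

Each convergent coefficient versus the relevant comparison correlations:
AA (methods 1·2): 0.49 vs {0.18, 0.32, 0.37, 0.40} → pass.
Min (methods 1·2): 0.59 vs {0.18, 0.32, 0.22, 0.28} → pass.
Ext (methods 1·2): 0.46 vs {0.37, 0.40, 0.22, 0.28} → pass.
0 of 3 fail.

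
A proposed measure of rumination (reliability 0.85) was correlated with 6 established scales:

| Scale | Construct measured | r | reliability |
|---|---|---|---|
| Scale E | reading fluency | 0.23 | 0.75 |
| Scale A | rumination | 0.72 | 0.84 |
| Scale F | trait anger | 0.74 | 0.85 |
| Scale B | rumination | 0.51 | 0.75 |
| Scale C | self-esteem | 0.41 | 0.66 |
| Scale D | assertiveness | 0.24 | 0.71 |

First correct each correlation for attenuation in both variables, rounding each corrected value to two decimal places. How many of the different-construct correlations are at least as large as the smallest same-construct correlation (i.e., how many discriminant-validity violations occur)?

Disattenuated r (r / √(r_scale · r_new)):
  Scale E (disc): 0.23 / √(0.75·0.85) = 0.29
  Scale A (conv): 0.72 / √(0.84·0.85) = 0.85
  Scale F (disc): 0.74 / √(0.85·0.85) = 0.87
  Scale B (conv): 0.51 / √(0.75·0.85) = 0.64
  Scale C (disc): 0.41 / √(0.66·0.85) = 0.55
  Scale D (disc): 0.24 / √(0.71·0.85) = 0.31
Smallest convergent = 0.64. Discriminant values: 0.29, 0.87, 0.55, 0.31; count ≥ 0.64 → 1.

1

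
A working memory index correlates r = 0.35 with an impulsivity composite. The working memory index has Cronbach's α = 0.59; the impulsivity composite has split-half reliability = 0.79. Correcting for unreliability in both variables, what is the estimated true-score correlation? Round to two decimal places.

r_true = r_obs / √(r_xx · r_yy) = 0.35 / √(0.59 × 0.79) = 0.35 / √0.4661 = 0.35 / 0.6827 ≈ 0.51.

0.51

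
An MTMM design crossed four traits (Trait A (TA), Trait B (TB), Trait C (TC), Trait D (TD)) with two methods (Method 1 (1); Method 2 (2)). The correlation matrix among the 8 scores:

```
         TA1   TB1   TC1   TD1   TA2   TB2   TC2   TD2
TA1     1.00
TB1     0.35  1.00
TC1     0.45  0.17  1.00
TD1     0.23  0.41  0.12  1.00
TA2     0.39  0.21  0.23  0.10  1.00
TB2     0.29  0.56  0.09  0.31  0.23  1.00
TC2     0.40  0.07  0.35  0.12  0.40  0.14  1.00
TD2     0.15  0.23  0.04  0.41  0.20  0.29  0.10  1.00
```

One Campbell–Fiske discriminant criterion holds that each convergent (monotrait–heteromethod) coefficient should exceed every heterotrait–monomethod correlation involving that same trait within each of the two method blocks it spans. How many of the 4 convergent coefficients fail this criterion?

3

Convergent coefficients and their comparison sets:
TA (methods 1·2): 0.39 vs {0.35, 0.23, 0.45, 0.40, 0.23, 0.20} → fail.
TB (methods 1·2): 0.56 vs {0.35, 0.23, 0.17, 0.14, 0.41, 0.29} → pass.
TC (methods 1·2): 0.35 vs {0.45, 0.40, 0.17, 0.14, 0.12, 0.10} → fail.
TD (methods 1·2): 0.41 vs {0.23, 0.20, 0.41, 0.29, 0.12, 0.10} → fail.
3 of 4 fail.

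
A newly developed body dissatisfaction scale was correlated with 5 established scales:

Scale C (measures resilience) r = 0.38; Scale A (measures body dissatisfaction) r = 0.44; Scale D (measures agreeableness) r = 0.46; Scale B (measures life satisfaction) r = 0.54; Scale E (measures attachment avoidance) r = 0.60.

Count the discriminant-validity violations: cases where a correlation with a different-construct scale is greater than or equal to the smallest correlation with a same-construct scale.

Convergent (same construct = body dissatisfaction): Scale A.
Smallest convergent = 0.44. Discriminant values: 0.38, 0.46, 0.54, 0.60; count ≥ 0.44 → 3.

3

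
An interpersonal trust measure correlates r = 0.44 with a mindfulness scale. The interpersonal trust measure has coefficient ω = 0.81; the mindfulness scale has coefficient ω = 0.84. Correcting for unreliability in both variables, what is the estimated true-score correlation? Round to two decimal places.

r_true = r_obs / √(r_xx · r_yy) = 0.44 / √(0.81 × 0.84) = 0.44 / √0.6804 = 0.44 / 0.8249 ≈ 0.53.

0.53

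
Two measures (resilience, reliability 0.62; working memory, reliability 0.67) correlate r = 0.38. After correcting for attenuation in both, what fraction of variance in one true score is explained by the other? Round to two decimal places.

0.35

Disattenuated r = 0.38 / √(0.62 × 0.67) = 0.38 / 0.6445 = 0.5896.
Shared true-score variance = 0.5896² = 0.3476 ≈ 0.35.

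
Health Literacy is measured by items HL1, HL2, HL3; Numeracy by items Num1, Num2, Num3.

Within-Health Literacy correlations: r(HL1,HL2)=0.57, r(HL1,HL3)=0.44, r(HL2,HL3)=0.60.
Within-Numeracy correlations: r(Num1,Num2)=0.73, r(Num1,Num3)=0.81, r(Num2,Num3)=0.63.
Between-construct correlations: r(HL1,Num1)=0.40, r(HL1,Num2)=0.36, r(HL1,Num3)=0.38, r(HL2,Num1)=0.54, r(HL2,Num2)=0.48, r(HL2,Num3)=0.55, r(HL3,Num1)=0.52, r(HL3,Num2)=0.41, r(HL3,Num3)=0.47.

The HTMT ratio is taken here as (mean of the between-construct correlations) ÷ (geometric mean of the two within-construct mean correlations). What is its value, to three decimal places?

Between-construct mean = 4.11/9 = 0.4567.
Mean within-HL = 1.61/3 = 0.5367; mean within-Num = 2.17/3 = 0.7233.
Geometric mean = √(0.5367 × 0.7233) = 0.6231.
HTMT = 0.4567 / 0.6231 = 0.733.

0.733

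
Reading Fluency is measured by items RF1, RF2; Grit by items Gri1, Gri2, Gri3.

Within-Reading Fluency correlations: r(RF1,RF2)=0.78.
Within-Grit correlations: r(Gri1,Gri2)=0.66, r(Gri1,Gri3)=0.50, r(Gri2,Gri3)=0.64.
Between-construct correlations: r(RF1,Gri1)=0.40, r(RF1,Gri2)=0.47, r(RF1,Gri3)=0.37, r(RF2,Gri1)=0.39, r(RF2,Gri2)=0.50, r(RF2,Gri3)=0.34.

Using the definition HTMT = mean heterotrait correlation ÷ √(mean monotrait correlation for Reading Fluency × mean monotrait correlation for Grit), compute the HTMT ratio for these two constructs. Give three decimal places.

Mean heterotrait r = 2.47/6 = 0.4117.
Mean within-RF = 0.78/1 = 0.7800; mean within-Gri = 1.80/3 = 0.6000.
Geometric mean = √(0.7800 × 0.6000) = 0.6841.
HTMT = 0.4117 / 0.6841 = 0.602.

0.602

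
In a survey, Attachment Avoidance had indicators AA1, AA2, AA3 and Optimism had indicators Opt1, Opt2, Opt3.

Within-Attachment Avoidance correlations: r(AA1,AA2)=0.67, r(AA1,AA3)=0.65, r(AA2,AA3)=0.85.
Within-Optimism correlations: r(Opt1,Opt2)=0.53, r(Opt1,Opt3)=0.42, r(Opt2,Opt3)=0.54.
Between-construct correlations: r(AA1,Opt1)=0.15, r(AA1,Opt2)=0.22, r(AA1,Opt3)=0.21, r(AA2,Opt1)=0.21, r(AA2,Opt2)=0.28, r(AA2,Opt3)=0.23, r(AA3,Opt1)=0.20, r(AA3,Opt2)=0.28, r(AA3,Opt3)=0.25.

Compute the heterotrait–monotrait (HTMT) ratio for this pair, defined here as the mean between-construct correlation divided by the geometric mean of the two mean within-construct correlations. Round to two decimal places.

Mean between = 2.03/9 = 0.2256.
Mean within-AA = 2.17/3 = 0.7233; mean within-Opt = 1.49/3 = 0.4967.
Geometric mean = √(0.7233 × 0.4967) = 0.5994.
HTMT = 0.2256 / 0.5994 = 0.38.

0.38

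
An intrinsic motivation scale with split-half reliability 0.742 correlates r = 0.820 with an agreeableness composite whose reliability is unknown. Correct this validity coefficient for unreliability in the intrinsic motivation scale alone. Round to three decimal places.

Single correction: r_c = r_obs / √r_xx = 0.820 / √0.742 = 0.820 / 0.8614 ≈ 0.952.

0.952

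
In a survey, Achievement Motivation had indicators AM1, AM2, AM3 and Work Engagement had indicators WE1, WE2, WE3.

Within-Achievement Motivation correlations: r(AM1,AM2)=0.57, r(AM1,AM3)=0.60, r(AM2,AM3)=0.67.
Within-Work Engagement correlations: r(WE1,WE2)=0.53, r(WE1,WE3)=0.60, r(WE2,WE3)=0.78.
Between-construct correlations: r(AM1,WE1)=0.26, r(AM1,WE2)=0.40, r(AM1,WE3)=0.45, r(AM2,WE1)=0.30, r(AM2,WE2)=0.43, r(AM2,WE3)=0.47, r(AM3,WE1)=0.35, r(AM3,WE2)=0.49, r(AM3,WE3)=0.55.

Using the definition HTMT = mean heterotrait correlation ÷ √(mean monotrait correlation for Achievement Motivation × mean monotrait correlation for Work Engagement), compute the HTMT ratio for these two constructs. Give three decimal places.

Between-construct mean = 3.70/9 = 0.4111.
Mean within-AM = 1.84/3 = 0.6133; mean within-WE = 1.91/3 = 0.6367.
Geometric mean = √(0.6133 × 0.6367) = 0.6249.
HTMT = 0.4111 / 0.6249 = 0.658.

0.658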